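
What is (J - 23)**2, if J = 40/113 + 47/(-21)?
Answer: 3486902500/5631129 ≈ 619.22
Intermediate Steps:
J = -4471/2373 (J = 40*(1/113) + 47*(-1/21) = 40/113 - 47/21 = -4471/2373 ≈ -1.8841)
(J - 23)**2 = (-4471/2373 - 23)**2 = (-59050/2373)**2 = 3486902500/5631129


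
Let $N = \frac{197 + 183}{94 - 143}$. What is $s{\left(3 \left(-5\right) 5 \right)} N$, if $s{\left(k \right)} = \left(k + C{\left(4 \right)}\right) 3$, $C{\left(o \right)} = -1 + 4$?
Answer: $\frac{82080}{49} \approx 1675.1$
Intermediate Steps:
$C{\left(o \right)} = 3$
$s{\left(k \right)} = 9 + 3 k$ ($s{\left(k \right)} = \left(k + 3\right) 3 = \left(3 + k\right) 3 = 9 + 3 k$)
$N = - \frac{380}{49}$ ($N = \frac{380}{-49} = 380 \left(- \frac{1}{49}\right) = - \frac{380}{49} \approx -7.7551$)
$s{\left(3 \left(-5\right) 5 \right)} N = \left(9 + 3 \cdot 3 \left(-5\right) 5\right) \left(- \frac{380}{49}\right) = \left(9 + 3 \left(\left(-15\right) 5\right)\right) \left(- \frac{380}{49}\right) = \left(9 + 3 \left(-75\right)\right) \left(- \frac{380}{49}\right) = \left(9 - 225\right) \left(- \frac{380}{49}\right) = \left(-216\right) \left(- \frac{380}{49}\right) = \frac{82080}{49}$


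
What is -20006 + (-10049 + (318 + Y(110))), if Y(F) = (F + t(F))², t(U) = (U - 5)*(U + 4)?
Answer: 145896663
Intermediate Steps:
t(U) = (-5 + U)*(4 + U)
Y(F) = (-20 + F²)² (Y(F) = (F + (-20 + F² - F))² = (-20 + F²)²)
-20006 + (-10049 + (318 + Y(110))) = -20006 + (-10049 + (318 + (-20 + 110²)²)) = -20006 + (-10049 + (318 + (-20 + 12100)²)) = -20006 + (-10049 + (318 + 12080²)) = -20006 + (-10049 + (318 + 145926400)) = -20006 + (-10049 + 145926718) = -20006 + 145916669 = 145896663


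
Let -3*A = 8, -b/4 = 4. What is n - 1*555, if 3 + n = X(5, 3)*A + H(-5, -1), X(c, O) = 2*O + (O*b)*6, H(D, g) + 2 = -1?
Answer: 191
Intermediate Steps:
b = -16 (b = -4*4 = -16)
H(D, g) = -3 (H(D, g) = -2 - 1 = -3)
A = -8/3 (A = -⅓*8 = -8/3 ≈ -2.6667)
X(c, O) = -94*O (X(c, O) = 2*O + (O*(-16))*6 = 2*O - 16*O*6 = 2*O - 96*O = -94*O)
n = 746 (n = -3 + (-94*3*(-8/3) - 3) = -3 + (-282*(-8/3) - 3) = -3 + (752 - 3) = -3 + 749 = 746)
n - 1*555 = 746 - 1*555 = 746 - 555 = 191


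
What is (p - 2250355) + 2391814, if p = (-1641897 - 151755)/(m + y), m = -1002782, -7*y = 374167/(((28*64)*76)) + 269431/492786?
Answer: 35790777315205490703/253008467225621 ≈ 1.4146e+5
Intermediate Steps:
y = -118731797/252306432 (y = -(374167/(((28*64)*76)) + 269431/492786)/7 = -(374167/((1792*76)) + 269431*(1/492786))/7 = -(374167/136192 + 269431/492786)/7 = -(374167*(1/136192) + 269431/492786)/7 = -(19693/7168 + 269431/492786)/7 = -1/7*118731797/36043776 = -118731797/252306432 ≈ -0.47059)
p = 452549936369664/253008467225621 (p = (-1641897 - 151755)/(-1002782 - 118731797/252306432) = -1793652/(-253008467225621/252306432) = -1793652*(-252306432/253008467225621) = 452549936369664/253008467225621 ≈ 1.7887)
(p - 2250355) + 2391814 = (452549936369664/253008467225621 - 2250355) + 2391814 = -569358416713575975791/253008467225621 + 2391814 = 35790777315205490703/253008467225621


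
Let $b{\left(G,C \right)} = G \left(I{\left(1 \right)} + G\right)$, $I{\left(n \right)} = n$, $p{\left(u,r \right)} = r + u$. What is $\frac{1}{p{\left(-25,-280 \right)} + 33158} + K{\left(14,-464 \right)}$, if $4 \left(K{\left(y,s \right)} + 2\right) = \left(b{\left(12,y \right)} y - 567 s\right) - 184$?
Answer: $\frac{2177168311}{32853} \approx 66270.0$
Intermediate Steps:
$b{\left(G,C \right)} = G \left(1 + G\right)$
$K{\left(y,s \right)} = -48 + 39 y - \frac{567 s}{4}$ ($K{\left(y,s \right)} = -2 + \frac{\left(12 \left(1 + 12\right) y - 567 s\right) - 184}{4} = -2 + \frac{\left(12 \cdot 13 y - 567 s\right) - 184}{4} = -2 + \frac{\left(156 y - 567 s\right) - 184}{4} = -2 + \frac{\left(- 567 s + 156 y\right) - 184}{4} = -2 + \frac{-184 - 567 s + 156 y}{4} = -2 - \left(46 - 39 y + \frac{567 s}{4}\right) = -48 + 39 y - \frac{567 s}{4}$)
$\frac{1}{p{\left(-25,-280 \right)} + 33158} + K{\left(14,-464 \right)} = \frac{1}{\left(-280 - 25\right) + 33158} - -66270 = \frac{1}{-305 + 33158} + \left(-48 + 546 + 65772\right) = \frac{1}{32853} + 66270 = \frac{2177168311}{32853}$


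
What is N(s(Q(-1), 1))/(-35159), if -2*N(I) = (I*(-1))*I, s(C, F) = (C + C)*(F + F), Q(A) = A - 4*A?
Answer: -72/35159 ≈ -0.0020478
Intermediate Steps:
Q(A) = -3*A
s(C, F) = 4*C*F (s(C, F) = (2*C)*(2*F) = 4*C*F)
N(I) = I**2/2 (N(I) = -I*(-1)*I/2 = -(-I)*I/2 = -(-1)*I**2/2 = I**2/2)
N(s(Q(-1), 1))/(-35159) = ((4*(-3*(-1))*1)**2/2)/(-35159) = ((4*3*1)**2/2)*(-1/35159) = ((1/2)*12**2)*(-1/35159) = ((1/2)*144)*(-1/35159) = 72*(-1/35159) = -72/35159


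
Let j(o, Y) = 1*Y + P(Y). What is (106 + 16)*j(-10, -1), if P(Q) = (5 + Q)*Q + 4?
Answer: -122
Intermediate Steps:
P(Q) = 4 + Q*(5 + Q) (P(Q) = Q*(5 + Q) + 4 = 4 + Q*(5 + Q))
j(o, Y) = 4 + Y**2 + 6*Y (j(o, Y) = 1*Y + (4 + Y**2 + 5*Y) = Y + (4 + Y**2 + 5*Y) = 4 + Y**2 + 6*Y)
(106 + 16)*j(-10, -1) = (106 + 16)*(4 + (-1)**2 + 6*(-1)) = 122*(4 + 1 - 6) = 122*(-1) = -122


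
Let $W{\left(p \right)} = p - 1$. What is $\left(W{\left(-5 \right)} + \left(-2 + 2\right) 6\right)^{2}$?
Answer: $36$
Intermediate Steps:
$W{\left(p \right)} = -1 + p$
$\left(W{\left(-5 \right)} + \left(-2 + 2\right) 6\right)^{2} = \left(\left(-1 - 5\right) + \left(-2 + 2\right) 6\right)^{2} = \left(-6 + 0 \cdot 6\right)^{2} = \left(-6 + 0\right)^{2} = \left(-6\right)^{2} = 36$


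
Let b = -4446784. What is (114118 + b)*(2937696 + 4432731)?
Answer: -31933598468382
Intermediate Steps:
(114118 + b)*(2937696 + 4432731) = (114118 - 4446784)*(2937696 + 4432731) = -4332666*7370427 = -31933598468382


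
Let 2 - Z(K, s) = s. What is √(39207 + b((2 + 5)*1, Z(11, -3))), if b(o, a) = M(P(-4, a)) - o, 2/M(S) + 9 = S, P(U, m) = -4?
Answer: 3*√736086/13 ≈ 197.99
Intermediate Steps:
M(S) = 2/(-9 + S)
Z(K, s) = 2 - s
b(o, a) = -2/13 - o (b(o, a) = 2/(-9 - 4) - o = 2/(-13) - o = 2*(-1/13) - o = -2/13 - o)
√(39207 + b((2 + 5)*1, Z(11, -3))) = √(39207 + (-2/13 - (2 + 5))) = √(39207 + (-2/13 - 7)) = √(39207 - 93/13) = √(509598/13) = 3*√736086/13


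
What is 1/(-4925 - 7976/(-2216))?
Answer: -277/1363228 ≈ -0.00020319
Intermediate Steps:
1/(-4925 - 7976/(-2216)) = 1/(-4925 - 7976*(-1/2216)) = 1/(-4925 + 997/277) = 1/(-1363228/277) = -277/1363228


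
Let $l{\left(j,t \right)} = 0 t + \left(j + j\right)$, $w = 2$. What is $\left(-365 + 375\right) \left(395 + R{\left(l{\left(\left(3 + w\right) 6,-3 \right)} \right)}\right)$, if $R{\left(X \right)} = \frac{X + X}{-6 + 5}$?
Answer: $2750$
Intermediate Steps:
$l{\left(j,t \right)} = 2 j$ ($l{\left(j,t \right)} = 0 + 2 j = 2 j$)
$R{\left(X \right)} = - 2 X$ ($R{\left(X \right)} = \frac{2 X}{-1} = 2 X \left(-1\right) = - 2 X$)
$\left(-365 + 375\right) \left(395 + R{\left(l{\left(\left(3 + w\right) 6,-3 \right)} \right)}\right) = \left(-365 + 375\right) \left(395 - 2 \cdot 2 \left(3 + 2\right) 6\right) = 10 \left(395 - 2 \cdot 2 \cdot 5 \cdot 6\right) = 10 \left(395 - 2 \cdot 2 \cdot 30\right) = 10 \left(395 - 120\right) = 10 \cdot 275 = 2750$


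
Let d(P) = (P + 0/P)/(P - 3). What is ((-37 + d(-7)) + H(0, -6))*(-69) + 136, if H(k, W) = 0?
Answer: 26407/10 ≈ 2640.7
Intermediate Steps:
d(P) = P/(-3 + P) (d(P) = (P + 0)/(-3 + P) = P/(-3 + P))
((-37 + d(-7)) + H(0, -6))*(-69) + 136 = ((-37 - 7/(-3 - 7)) + 0)*(-69) + 136 = ((-37 - 7/(-10)) + 0)*(-69) + 136 = ((-37 - 7*(-⅒)) + 0)*(-69) + 136 = ((-37 + 7/10) + 0)*(-69) + 136 = (-363/10 + 0)*(-69) + 136 = -363/10*(-69) + 136 = 25047/10 + 136 = 26407/10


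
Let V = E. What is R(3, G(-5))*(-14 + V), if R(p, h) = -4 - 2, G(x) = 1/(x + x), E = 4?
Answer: 60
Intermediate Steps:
G(x) = 1/(2*x)
R(p, h) = -6
V = 4
R(3, G(-5))*(-14 + V) = -6*(-14 + 4) = -6*(-10) = 60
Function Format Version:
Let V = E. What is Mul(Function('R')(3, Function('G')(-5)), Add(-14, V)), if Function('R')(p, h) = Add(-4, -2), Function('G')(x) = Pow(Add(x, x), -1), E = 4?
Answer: 60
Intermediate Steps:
Function('G')(x) = Mul(Rational(1, 2), Pow(x, -1)) (Function('G')(x) = Pow(Mul(2, x), -1) = Mul(Rational(1, 2), Pow(x, -1)))
Function('R')(p, h) = -6
V = 4
Mul(Function('R')(3, Function('G')(-5)), Add(-14, V)) = Mul(-6, Add(-14, 4)) = Mul(-6, -10) = 60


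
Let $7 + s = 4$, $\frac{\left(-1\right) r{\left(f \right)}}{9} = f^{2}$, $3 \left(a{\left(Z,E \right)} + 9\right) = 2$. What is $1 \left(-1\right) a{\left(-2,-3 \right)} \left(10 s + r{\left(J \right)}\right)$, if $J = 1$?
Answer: $-325$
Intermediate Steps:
$a{\left(Z,E \right)} = - \frac{25}{3}$ ($a{\left(Z,E \right)} = -9 + \frac{1}{3} \cdot 2 = -9 + \frac{2}{3} = - \frac{25}{3}$)
$r{\left(f \right)} = - 9 f^{2}$
$s = -3$ ($s = -7 + 4 = -3$)
$1 \left(-1\right) a{\left(-2,-3 \right)} \left(10 s + r{\left(J \right)}\right) = 1 \left(-1\right) \left(- \frac{25}{3}\right) \left(10 \left(-3\right) - 9 \cdot 1^{2}\right) = \left(-1\right) \left(- \frac{25}{3}\right) \left(-30 - 9\right) = \frac{25 \left(-30 - 9\right)}{3} = \frac{25}{3} \left(-39\right) = -325$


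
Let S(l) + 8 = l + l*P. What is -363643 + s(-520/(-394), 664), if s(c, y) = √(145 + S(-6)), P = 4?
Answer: -363643 + √107 ≈ -3.6363e+5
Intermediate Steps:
S(l) = -8 + 5*l (S(l) = -8 + (l + l*4) = -8 + (l + 4*l) = -8 + 5*l)
s(c, y) = √107 (s(c, y) = √(145 + (-8 + 5*(-6))) = √(145 + (-8 - 30)) = √(145 - 38) = √107)
-363643 + s(-520/(-394), 664) = -363643 + √107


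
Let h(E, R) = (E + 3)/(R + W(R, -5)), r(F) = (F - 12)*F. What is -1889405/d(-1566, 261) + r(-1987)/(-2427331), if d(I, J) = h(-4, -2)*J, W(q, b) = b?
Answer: -32104515991778/633533391 ≈ -50675.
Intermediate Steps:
r(F) = F*(-12 + F) (r(F) = (-12 + F)*F = F*(-12 + F))
h(E, R) = (3 + E)/(-5 + R) (h(E, R) = (E + 3)/(R - 5) = (3 + E)/(-5 + R))
d(I, J) = J/7 (d(I, J) = ((3 - 4)/(-5 - 2))*J = (-1/(-7))*J = (-⅐*(-1))*J = J/7)
-1889405/d(-1566, 261) + r(-1987)/(-2427331) = -1889405/((⅐)*261) - 1987*(-12 - 1987)/(-2427331) = -1889405/261/7 - 1987*(-1999)*(-1/2427331) = -1889405*7/261 + 3972013*(-1/2427331) = -13225835/261 - 3972013/2427331 = -32104515991778/633533391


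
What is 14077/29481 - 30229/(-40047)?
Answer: 484974256/393541869 ≈ 1.2323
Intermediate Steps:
14077/29481 - 30229/(-40047) = 14077*(1/29481) - 30229*(-1/40047) = 14077/29481 + 30229/40047 = 484974256/393541869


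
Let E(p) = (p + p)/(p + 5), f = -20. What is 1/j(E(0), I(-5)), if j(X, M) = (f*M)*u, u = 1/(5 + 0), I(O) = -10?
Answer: 1/40 ≈ 0.025000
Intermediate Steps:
E(p) = 2*p/(5 + p) (E(p) = (2*p)/(5 + p) = 2*p/(5 + p))
u = ⅕ (u = 1/5 = ⅕ ≈ 0.20000)
j(X, M) = -4*M (j(X, M) = -20*M*(⅕) = -4*M)
1/j(E(0), I(-5)) = 1/(-4*(-10)) = 1/40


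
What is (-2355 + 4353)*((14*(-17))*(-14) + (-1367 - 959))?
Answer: 2009988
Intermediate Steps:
(-2355 + 4353)*((14*(-17))*(-14) + (-1367 - 959)) = 1998*(-238*(-14) - 2326) = 1998*(3332 - 2326) = 1998*1006 = 2009988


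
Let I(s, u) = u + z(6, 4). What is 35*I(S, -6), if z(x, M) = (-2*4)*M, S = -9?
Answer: -1330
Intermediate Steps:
z(x, M) = -8*M
I(s, u) = -32 + u (I(s, u) = u - 8*4 = u - 32 = -32 + u)
35*I(S, -6) = 35*(-32 - 6) = 35*(-38) = -1330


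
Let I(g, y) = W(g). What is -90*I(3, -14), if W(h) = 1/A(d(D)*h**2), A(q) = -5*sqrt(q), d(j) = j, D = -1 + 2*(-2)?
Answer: -6*I*sqrt(5)/5 ≈ -2.6833*I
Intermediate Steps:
D = -5 (D = -1 - 4 = -5)
W(h) = -sqrt(5)/(25*sqrt(-h**2)) (W(h) = 1/(-5*sqrt(5)*sqrt(-h**2)) = -sqrt(5)/(25*sqrt(-h**2)))
I(g, y) = -sqrt(5)/(25*sqrt(-g**2))
-90*I(3, -14) = -(-18)*sqrt(5)/(5*sqrt(-1*3**2)) = -(-18)*sqrt(5)/(5*sqrt(-1*9)) = -(-18)*sqrt(5)/(5*sqrt(-9)) = -(-18)*sqrt(5)*(-I/3)/5 = -6*I*sqrt(5)/5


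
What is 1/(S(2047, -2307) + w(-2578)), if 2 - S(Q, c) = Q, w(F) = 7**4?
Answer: 1/356 ≈ 0.0028090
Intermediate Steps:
w(F) = 2401
S(Q, c) = 2 - Q
1/(S(2047, -2307) + w(-2578)) = 1/((2 - 1*2047) + 2401) = 1/((2 - 2047) + 2401) = 1/(-2045 + 2401) = 1/356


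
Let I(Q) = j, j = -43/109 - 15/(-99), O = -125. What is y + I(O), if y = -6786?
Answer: -24410116/3597 ≈ -6786.2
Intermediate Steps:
j = -874/3597 (j = -43*1/109 - 15*(-1/99) = -43/109 + 5/33 = -874/3597 ≈ -0.24298)
I(Q) = -874/3597
y + I(O) = -6786 - 874/3597 = -24410116/3597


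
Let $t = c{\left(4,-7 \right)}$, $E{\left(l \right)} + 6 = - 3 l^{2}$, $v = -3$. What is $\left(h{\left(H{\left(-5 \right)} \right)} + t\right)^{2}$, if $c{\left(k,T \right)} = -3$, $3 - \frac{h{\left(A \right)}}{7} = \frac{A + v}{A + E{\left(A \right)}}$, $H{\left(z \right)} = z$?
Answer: $\frac{556516}{1849} \approx 300.98$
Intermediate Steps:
$E{\left(l \right)} = -6 - 3 l^{2}$
$h{\left(A \right)} = 21 - \frac{7 \left(-3 + A\right)}{-6 + A - 3 A^{2}}$ ($h{\left(A \right)} = 21 - 7 \frac{A - 3}{A - \left(6 + 3 A^{2}\right)} = 21 - 7 \frac{-3 + A}{-6 + A - 3 A^{2}} = 21 - \frac{7 \left(-3 + A\right)}{-6 + A - 3 A^{2}}$)
$t = -3$
$\left(h{\left(H{\left(-5 \right)} \right)} + t\right)^{2} = \left(\frac{7 \left(15 - -10 + 9 \left(-5\right)^{2}\right)}{6 - -5 + 3 \left(-5\right)^{2}} - 3\right)^{2} = \left(\frac{7 \left(15 + 10 + 9 \cdot 25\right)}{6 + 5 + 3 \cdot 25} - 3\right)^{2} = \left(\frac{7 \left(15 + 10 + 225\right)}{6 + 5 + 75} - 3\right)^{2} = \left(7 \cdot \frac{1}{86} \cdot 250 - 3\right)^{2} = \left(\frac{875}{43} - 3\right)^{2} = \left(\frac{746}{43}\right)^{2} = \frac{556516}{1849}$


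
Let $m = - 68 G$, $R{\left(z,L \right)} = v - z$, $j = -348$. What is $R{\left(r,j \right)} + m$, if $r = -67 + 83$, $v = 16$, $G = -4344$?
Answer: $295392$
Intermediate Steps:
$r = 16$
$R{\left(z,L \right)} = 16 - z$
$m = 295392$ ($m = \left(-68\right) \left(-4344\right) = 295392$)
$R{\left(r,j \right)} + m = \left(16 - 16\right) + 295392 = 0 + 295392 = 295392$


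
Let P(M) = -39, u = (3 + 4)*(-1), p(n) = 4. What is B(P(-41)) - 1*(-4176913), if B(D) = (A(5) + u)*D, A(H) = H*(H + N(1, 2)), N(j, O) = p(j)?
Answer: 4175431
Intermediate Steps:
u = -7 (u = 7*(-1) = -7)
N(j, O) = 4
A(H) = H*(4 + H) (A(H) = H*(H + 4) = H*(4 + H))
B(D) = 38*D (B(D) = (5*(4 + 5) - 7)*D = (5*9 - 7)*D = (45 - 7)*D = 38*D)
B(P(-41)) - 1*(-4176913) = 38*(-39) - 1*(-4176913) = -1482 + 4176913 = 4175431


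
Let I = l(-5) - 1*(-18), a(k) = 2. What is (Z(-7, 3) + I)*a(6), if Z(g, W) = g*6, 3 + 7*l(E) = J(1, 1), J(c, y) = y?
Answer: -340/7 ≈ -48.571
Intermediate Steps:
l(E) = -2/7 (l(E) = -3/7 + (⅐)*1 = -3/7 + ⅐ = -2/7)
Z(g, W) = 6*g
I = 124/7 (I = -2/7 - 1*(-18) = -2/7 + 18 = 124/7 ≈ 17.714)
(Z(-7, 3) + I)*a(6) = (6*(-7) + 124/7)*2 = (-42 + 124/7)*2 = -170/7*2 = -340/7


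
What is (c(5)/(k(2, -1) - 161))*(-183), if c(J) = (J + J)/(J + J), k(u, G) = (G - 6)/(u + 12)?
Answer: 366/323 ≈ 1.1331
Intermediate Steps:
k(u, G) = (-6 + G)/(12 + u)
c(J) = 1 (c(J) = (2*J)/((2*J)) = (2*J)*(1/(2*J)) = 1)
(c(5)/(k(2, -1) - 161))*(-183) = (1/((-6 - 1)/(12 + 2) - 161))*(-183) = (1/(-7/14 - 161))*(-183) = (1/((1/14)*(-7) - 161))*(-183) = (1/(-½ - 161))*(-183) = (1/(-323/2))*(-183) = -2/323*1*(-183) = -2/323*(-183) = 366/323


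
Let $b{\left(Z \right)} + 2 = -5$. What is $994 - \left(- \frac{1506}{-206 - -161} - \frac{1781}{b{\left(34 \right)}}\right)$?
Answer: $\frac{74141}{105} \approx 706.1$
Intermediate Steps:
$b{\left(Z \right)} = -7$ ($b{\left(Z \right)} = -2 - 5 = -7$)
$994 - \left(- \frac{1506}{-206 - -161} - \frac{1781}{b{\left(34 \right)}}\right) = 994 - \left(- \frac{1506}{-206 - -161} - \frac{1781}{-7}\right) = 994 - \left(- \frac{1506}{-206 + 161} - - \frac{1781}{7}\right) = 994 - \left(- \frac{1506}{-45} + \frac{1781}{7}\right) = 994 - \left(\left(-1506\right) \left(- \frac{1}{45}\right) + \frac{1781}{7}\right) = 994 - \left(\frac{502}{15} + \frac{1781}{7}\right) = 994 - \frac{30229}{105} = \frac{74141}{105}$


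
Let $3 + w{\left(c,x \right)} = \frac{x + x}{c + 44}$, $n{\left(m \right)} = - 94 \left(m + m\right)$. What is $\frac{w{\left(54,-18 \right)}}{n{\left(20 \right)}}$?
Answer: $\frac{33}{36848} \approx 0.00089557$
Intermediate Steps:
$n{\left(m \right)} = - 188 m$ ($n{\left(m \right)} = - 94 \cdot 2 m = - 188 m$)
$w{\left(c,x \right)} = -3 + \frac{2 x}{44 + c}$ ($w{\left(c,x \right)} = -3 + \frac{x + x}{c + 44} = -3 + \frac{2 x}{44 + c}$)
$\frac{w{\left(54,-18 \right)}}{n{\left(20 \right)}} = \frac{\frac{1}{44 + 54} \left(-132 - 162 + 2 \left(-18\right)\right)}{\left(-188\right) 20} = \frac{\frac{1}{98} \left(-132 - 162 - 36\right)}{-3760} = \frac{1}{98} \left(-330\right) \left(- \frac{1}{3760}\right) = \left(- \frac{165}{49}\right) \left(- \frac{1}{3760}\right) = \frac{33}{36848}$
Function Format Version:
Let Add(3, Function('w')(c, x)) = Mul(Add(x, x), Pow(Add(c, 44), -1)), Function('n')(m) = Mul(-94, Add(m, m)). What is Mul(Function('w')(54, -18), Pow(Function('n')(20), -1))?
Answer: Rational(33, 36848) ≈ 0.00089557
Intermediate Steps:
Function('n')(m) = Mul(-188, m) (Function('n')(m) = Mul(-94, Mul(2, m)) = Mul(-188, m))
Function('w')(c, x) = Add(-3, Mul(2, x, Pow(Add(44, c), -1))) (Function('w')(c, x) = Add(-3, Mul(Add(x, x), Pow(Add(c, 44), -1))) = Add(-3, Mul(Mul(2, x), Pow(Add(44, c), -1))) = Add(-3, Mul(2, x, Pow(Add(44, c), -1))))
Mul(Function('w')(54, -18), Pow(Function('n')(20), -1)) = Mul(Mul(Pow(Add(44, 54), -1), Add(-132, Mul(-3, 54), Mul(2, -18))), Pow(Mul(-188, 20), -1)) = Mul(Mul(Pow(98, -1), Add(-132, -162, -36)), Pow(-3760, -1)) = Mul(Mul(Rational(1, 98), -330), Rational(-1, 3760)) = Mul(Rational(-165, 49), Rational(-1, 3760)) = Rational(33, 36848)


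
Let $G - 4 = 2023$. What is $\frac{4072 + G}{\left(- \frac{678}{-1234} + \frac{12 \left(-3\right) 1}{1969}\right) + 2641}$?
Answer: $\frac{7409510427}{3209124872} \approx 2.3089$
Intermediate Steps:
$G = 2027$ ($G = 4 + 2023 = 2027$)
$\frac{4072 + G}{\left(- \frac{678}{-1234} + \frac{12 \left(-3\right) 1}{1969}\right) + 2641} = \frac{4072 + 2027}{\left(- \frac{678}{-1234} + \frac{12 \left(-3\right) 1}{1969}\right) + 2641} = \frac{6099}{\left(\left(-678\right) \left(- \frac{1}{1234}\right) + \left(-36\right) 1 \cdot \frac{1}{1969}\right) + 2641} = \frac{6099}{\left(\frac{339}{617} - \frac{36}{1969}\right) + 2641} = \frac{6099}{\frac{645279}{1214873} + 2641} = \frac{6099}{\frac{3209124872}{1214873}} = 6099 \cdot \frac{1214873}{3209124872} = \frac{7409510427}{3209124872}$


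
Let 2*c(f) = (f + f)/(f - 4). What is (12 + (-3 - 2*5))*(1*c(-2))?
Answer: -⅓ ≈ -0.33333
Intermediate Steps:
c(f) = f/(-4 + f) (c(f) = ((f + f)/(f - 4))/2 = ((2*f)/(-4 + f))/2 = (2*f/(-4 + f))/2 = f/(-4 + f))
(12 + (-3 - 2*5))*(1*c(-2)) = (12 + (-3 - 2*5))*(1*(-2/(-4 - 2))) = (12 + (-3 - 10))*(1*(-2/(-6))) = (12 - 13)*(1*(-2*(-⅙))) = -1/3 = -1*⅓ = -⅓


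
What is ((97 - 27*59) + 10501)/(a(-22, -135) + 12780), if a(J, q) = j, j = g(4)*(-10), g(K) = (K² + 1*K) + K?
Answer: 1801/2508 ≈ 0.71810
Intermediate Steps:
g(K) = K² + 2*K (g(K) = (K² + K) + K = (K + K²) + K = K² + 2*K)
j = -240 (j = (4*(2 + 4))*(-10) = (4*6)*(-10) = 24*(-10) = -240)
a(J, q) = -240
((97 - 27*59) + 10501)/(a(-22, -135) + 12780) = ((97 - 27*59) + 10501)/(-240 + 12780) = ((97 - 1593) + 10501)/12540 = (-1496 + 10501)*(1/12540) = 9005*(1/12540) = 1801/2508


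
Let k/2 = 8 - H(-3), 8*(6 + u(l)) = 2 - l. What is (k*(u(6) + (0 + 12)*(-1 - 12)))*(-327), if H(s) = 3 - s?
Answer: 212550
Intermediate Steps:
u(l) = -23/4 - l/8 (u(l) = -6 + (2 - l)/8 = -6 + (¼ - l/8) = -23/4 - l/8)
k = 4 (k = 2*(8 - (3 - 1*(-3))) = 2*(8 - (3 + 3)) = 2*(8 - 1*6) = 2*(8 - 6) = 2*2 = 4)
(k*(u(6) + (0 + 12)*(-1 - 12)))*(-327) = (4*((-23/4 - ⅛*6) + (0 + 12)*(-1 - 12)))*(-327) = (4*((-23/4 - ¾) + 12*(-13)))*(-327) = (4*(-13/2 - 156))*(-327) = (4*(-325/2))*(-327) = -650*(-327) = 212550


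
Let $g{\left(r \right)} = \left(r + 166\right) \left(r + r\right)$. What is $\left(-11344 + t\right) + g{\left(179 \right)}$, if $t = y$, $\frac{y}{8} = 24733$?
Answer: $310030$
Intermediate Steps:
$y = 197864$ ($y = 8 \cdot 24733 = 197864$)
$t = 197864$
$g{\left(r \right)} = 2 r \left(166 + r\right)$ ($g{\left(r \right)} = \left(166 + r\right) 2 r = 2 r \left(166 + r\right)$)
$\left(-11344 + t\right) + g{\left(179 \right)} = \left(-11344 + 197864\right) + 2 \cdot 179 \left(166 + 179\right) = 186520 + 2 \cdot 179 \cdot 345 = 186520 + 123510 = 310030$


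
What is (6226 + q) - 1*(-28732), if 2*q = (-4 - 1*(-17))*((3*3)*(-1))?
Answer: 69799/2 ≈ 34900.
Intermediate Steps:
q = -117/2 (q = ((-4 - 1*(-17))*((3*3)*(-1)))/2 = ((-4 + 17)*(9*(-1)))/2 = (13*(-9))/2 = (1/2)*(-117) = -117/2 ≈ -58.500)
(6226 + q) - 1*(-28732) = (6226 - 117/2) - 1*(-28732) = 12335/2 + 28732 = 69799/2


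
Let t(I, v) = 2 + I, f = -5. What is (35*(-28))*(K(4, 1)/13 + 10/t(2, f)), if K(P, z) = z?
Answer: -32830/13 ≈ -2525.4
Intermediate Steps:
(35*(-28))*(K(4, 1)/13 + 10/t(2, f)) = (35*(-28))*(1/13 + 10/(2 + 2)) = -980*(1*(1/13) + 10/4) = -980*(1/13 + 10*(¼)) = -980*(1/13 + 5/2) = -980*67/26 = -32830/13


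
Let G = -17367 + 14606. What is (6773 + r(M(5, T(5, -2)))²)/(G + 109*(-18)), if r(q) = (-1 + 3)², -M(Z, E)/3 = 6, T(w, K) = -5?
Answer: -6789/4723 ≈ -1.4374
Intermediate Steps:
M(Z, E) = -18 (M(Z, E) = -3*6 = -18)
r(q) = 4 (r(q) = 2² = 4)
G = -2761
(6773 + r(M(5, T(5, -2)))²)/(G + 109*(-18)) = (6773 + 4²)/(-2761 + 109*(-18)) = (6773 + 16)/(-2761 - 1962) = 6789/(-4723) = 6789*(-1/4723) = -6789/4723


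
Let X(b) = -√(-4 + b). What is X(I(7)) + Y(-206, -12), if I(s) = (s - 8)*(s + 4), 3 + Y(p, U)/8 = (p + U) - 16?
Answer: -1896 - I*√15 ≈ -1896.0 - 3.873*I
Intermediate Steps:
Y(p, U) = -152 + 8*U + 8*p (Y(p, U) = -24 + 8*((p + U) - 16) = -24 + 8*((U + p) - 16) = -24 + 8*(-16 + U + p) = -24 + (-128 + 8*U + 8*p) = -152 + 8*U + 8*p)
I(s) = (-8 + s)*(4 + s)
X(I(7)) + Y(-206, -12) = -√(-4 + (-32 + 7² - 4*7)) + (-152 + 8*(-12) + 8*(-206)) = -√(-4 + (-32 + 49 - 28)) + (-152 - 96 - 1648) = -√(-4 - 11) - 1896 = -√(-15) - 1896 = -I*√15 - 1896 = -1896 - I*√15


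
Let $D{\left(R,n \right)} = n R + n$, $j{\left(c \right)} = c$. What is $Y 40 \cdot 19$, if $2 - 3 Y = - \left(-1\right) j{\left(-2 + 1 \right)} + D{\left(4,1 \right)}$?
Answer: $- \frac{1520}{3} \approx -506.67$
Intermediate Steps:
$D{\left(R,n \right)} = n + R n$ ($D{\left(R,n \right)} = R n + n = n + R n$)
$Y = - \frac{2}{3}$ ($Y = \frac{2}{3} - \frac{- \left(-1\right) \left(-2 + 1\right) + 1 \left(1 + 4\right)}{3} = \frac{2}{3} - \frac{- \left(-1\right) \left(-1\right) + 1 \cdot 5}{3} = \frac{2}{3} - \frac{\left(-1\right) 1 + 5}{3} = \frac{2}{3} - \frac{-1 + 5}{3} = \frac{2}{3} - \frac{4}{3} = - \frac{2}{3} \approx -0.66667$)
$Y 40 \cdot 19 = \left(- \frac{2}{3}\right) 40 \cdot 19 = \left(- \frac{80}{3}\right) 19 = - \frac{1520}{3}$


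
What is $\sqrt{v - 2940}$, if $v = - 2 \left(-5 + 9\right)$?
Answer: $2 i \sqrt{737} \approx 54.295 i$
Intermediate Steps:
$v = -8$ ($v = \left(-2\right) 4 = -8$)
$\sqrt{v - 2940} = \sqrt{-8 - 2940} = \sqrt{-2948} = 2 i \sqrt{737}$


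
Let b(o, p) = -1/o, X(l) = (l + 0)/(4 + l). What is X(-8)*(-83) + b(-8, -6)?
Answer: -1327/8 ≈ -165.88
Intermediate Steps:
X(l) = l/(4 + l)
X(-8)*(-83) + b(-8, -6) = -8/(4 - 8)*(-83) - 1/(-8) = -8/(-4)*(-83) - 1*(-1/8) = -8*(-1/4)*(-83) + 1/8 = 2*(-83) + 1/8 = -166 + 1/8 = -1327/8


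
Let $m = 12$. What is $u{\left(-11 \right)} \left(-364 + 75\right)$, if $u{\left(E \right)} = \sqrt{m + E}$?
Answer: $-289$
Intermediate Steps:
$u{\left(E \right)} = \sqrt{12 + E}$
$u{\left(-11 \right)} \left(-364 + 75\right) = \sqrt{12 - 11} \left(-364 + 75\right) = \sqrt{1} \left(-289\right) = 1 \left(-289\right) = -289$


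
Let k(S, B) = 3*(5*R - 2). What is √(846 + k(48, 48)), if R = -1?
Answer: 5*√33 ≈ 28.723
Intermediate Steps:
k(S, B) = -21 (k(S, B) = 3*(5*(-1) - 2) = 3*(-5 - 2) = 3*(-7) = -21)
√(846 + k(48, 48)) = √(846 - 21) = √825 = 5*√33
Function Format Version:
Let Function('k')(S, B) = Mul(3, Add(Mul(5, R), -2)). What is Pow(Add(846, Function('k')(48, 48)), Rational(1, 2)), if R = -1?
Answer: Mul(5, Pow(33, Rational(1, 2))) ≈ 28.723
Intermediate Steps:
Function('k')(S, B) = -21 (Function('k')(S, B) = Mul(3, Add(Mul(5, -1), -2)) = Mul(3, Add(-5, -2)) = Mul(3, -7) = -21)
Pow(Add(846, Function('k')(48, 48)), Rational(1, 2)) = Pow(Add(846, -21), Rational(1, 2)) = Pow(825, Rational(1, 2)) = Mul(5, Pow(33, Rational(1, 2)))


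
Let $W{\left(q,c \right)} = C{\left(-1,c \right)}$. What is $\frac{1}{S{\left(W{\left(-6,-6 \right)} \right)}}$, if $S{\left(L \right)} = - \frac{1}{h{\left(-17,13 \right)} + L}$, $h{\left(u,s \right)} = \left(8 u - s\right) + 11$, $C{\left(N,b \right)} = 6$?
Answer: $132$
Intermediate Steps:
$W{\left(q,c \right)} = 6$
$h{\left(u,s \right)} = 11 - s + 8 u$ ($h{\left(u,s \right)} = \left(- s + 8 u\right) + 11 = 11 - s + 8 u$)
$S{\left(L \right)} = - \frac{1}{-138 + L}$ ($S{\left(L \right)} = - \frac{1}{\left(11 - 13 + 8 \left(-17\right)\right) + L} = - \frac{1}{\left(11 - 13 - 136\right) + L} = - \frac{1}{-138 + L}$)
$\frac{1}{S{\left(W{\left(-6,-6 \right)} \right)}} = \frac{1}{\left(-1\right) \frac{1}{-138 + 6}} = \frac{1}{\left(-1\right) \frac{1}{-132}} = \frac{1}{\left(-1\right) \left(- \frac{1}{132}\right)} = \frac{1}{\frac{1}{132}} = 132$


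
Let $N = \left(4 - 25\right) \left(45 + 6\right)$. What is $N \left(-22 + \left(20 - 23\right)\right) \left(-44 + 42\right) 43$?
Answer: $-2302650$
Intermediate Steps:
$N = -1071$ ($N = \left(-21\right) 51 = -1071$)
$N \left(-22 + \left(20 - 23\right)\right) \left(-44 + 42\right) 43 = - 1071 \left(-22 + \left(20 - 23\right)\right) \left(-44 + 42\right) 43 = - 1071 \left(-22 + \left(20 - 23\right)\right) \left(-2\right) 43 = - 1071 \left(-22 - 3\right) \left(-2\right) 43 = - 1071 \left(\left(-25\right) \left(-2\right)\right) 43 = \left(-1071\right) 50 \cdot 43 = \left(-53550\right) 43 = -2302650$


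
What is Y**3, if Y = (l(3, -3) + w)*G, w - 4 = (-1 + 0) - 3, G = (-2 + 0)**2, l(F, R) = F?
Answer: 1728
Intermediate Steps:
G = 4 (G = (-2)**2 = 4)
w = 0 (w = 4 + ((-1 + 0) - 3) = 4 + (-1 - 3) = 4 - 4 = 0)
Y = 12 (Y = (3 + 0)*4 = 3*4 = 12)
Y**3 = 12**3 = 1728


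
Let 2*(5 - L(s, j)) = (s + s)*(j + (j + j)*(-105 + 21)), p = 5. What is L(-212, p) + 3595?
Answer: -173420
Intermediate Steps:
L(s, j) = 5 + 167*j*s (L(s, j) = 5 - (s + s)*(j + (j + j)*(-105 + 21))/2 = 5 - 2*s*(j + (2*j)*(-84))/2 = 5 - 2*s*(j - 168*j)/2 = 5 - 2*s*(-167*j)/2 = 5 - (-167)*j*s = 5 + 167*j*s)
L(-212, p) + 3595 = (5 + 167*5*(-212)) + 3595 = (5 - 177020) + 3595 = -177015 + 3595 = -173420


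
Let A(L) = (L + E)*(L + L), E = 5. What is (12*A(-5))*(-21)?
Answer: 0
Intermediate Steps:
A(L) = 2*L*(5 + L) (A(L) = (L + 5)*(L + L) = (5 + L)*(2*L) = 2*L*(5 + L))
(12*A(-5))*(-21) = (12*(2*(-5)*(5 - 5)))*(-21) = (12*(2*(-5)*0))*(-21) = (12*0)*(-21) = 0*(-21) = 0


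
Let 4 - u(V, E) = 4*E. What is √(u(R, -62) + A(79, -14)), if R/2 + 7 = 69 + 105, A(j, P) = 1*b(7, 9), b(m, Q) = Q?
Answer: 3*√29 ≈ 16.155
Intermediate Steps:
A(j, P) = 9 (A(j, P) = 1*9 = 9)
R = 334 (R = -14 + 2*(69 + 105) = -14 + 2*174 = -14 + 348 = 334)
u(V, E) = 4 - 4*E
√(u(R, -62) + A(79, -14)) = √((4 - 4*(-62)) + 9) = √((4 + 248) + 9) = √(252 + 9) = √261 = 3*√29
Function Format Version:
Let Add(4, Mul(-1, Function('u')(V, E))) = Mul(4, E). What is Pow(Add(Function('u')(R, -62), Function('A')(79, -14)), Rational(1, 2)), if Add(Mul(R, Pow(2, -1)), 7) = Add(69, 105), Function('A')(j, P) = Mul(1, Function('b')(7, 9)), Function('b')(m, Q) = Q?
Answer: Mul(3, Pow(29, Rational(1, 2))) ≈ 16.155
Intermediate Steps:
Function('A')(j, P) = 9 (Function('A')(j, P) = Mul(1, 9) = 9)
R = 334 (R = Add(-14, Mul(2, Add(69, 105))) = Add(-14, Mul(2, 174)) = Add(-14, 348) = 334)
Function('u')(V, E) = Add(4, Mul(-4, E)) (Function('u')(V, E) = Add(4, Mul(-1, Mul(4, E))) = Add(4, Mul(-4, E)))
Pow(Add(Function('u')(R, -62), Function('A')(79, -14)), Rational(1, 2)) = Pow(Add(Add(4, Mul(-4, -62)), 9), Rational(1, 2)) = Pow(Add(Add(4, 248), 9), Rational(1, 2)) = Pow(Add(252, 9), Rational(1, 2)) = Pow(261, Rational(1, 2)) = Mul(3, Pow(29, Rational(1, 2)))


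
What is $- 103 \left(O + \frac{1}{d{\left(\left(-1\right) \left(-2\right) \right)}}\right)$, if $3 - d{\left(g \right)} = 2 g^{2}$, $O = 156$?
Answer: $- \frac{80237}{5} \approx -16047.0$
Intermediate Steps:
$d{\left(g \right)} = 3 - 2 g^{2}$
$- 103 \left(O + \frac{1}{d{\left(\left(-1\right) \left(-2\right) \right)}}\right) = - 103 \left(156 + \frac{1}{3 - 2 \left(\left(-1\right) \left(-2\right)\right)^{2}}\right) = - 103 \left(156 + \frac{1}{3 - 2 \cdot 2^{2}}\right) = - 103 \left(156 + \frac{1}{3 - 8}\right) = - 103 \left(156 + \frac{1}{-5}\right) = - 103 \left(156 - \frac{1}{5}\right) = \left(-103\right) \frac{779}{5} = - \frac{80237}{5}$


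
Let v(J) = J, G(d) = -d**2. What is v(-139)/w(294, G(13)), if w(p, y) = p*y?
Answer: 139/49686 ≈ 0.0027976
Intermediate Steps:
v(-139)/w(294, G(13)) = -139/(294*(-1*13**2)) = -139/(294*(-1*169)) = -139/(294*(-169)) = -139/(-49686) = -139*(-1/49686) = 139/49686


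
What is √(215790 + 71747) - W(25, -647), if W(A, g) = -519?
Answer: 519 + √287537 ≈ 1055.2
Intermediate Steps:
√(215790 + 71747) - W(25, -647) = √(215790 + 71747) - 1*(-519) = √287537 + 519 = 519 + √287537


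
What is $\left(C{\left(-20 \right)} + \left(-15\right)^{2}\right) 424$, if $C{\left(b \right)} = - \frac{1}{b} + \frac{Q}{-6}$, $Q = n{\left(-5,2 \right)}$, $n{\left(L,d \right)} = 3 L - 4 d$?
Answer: $\frac{1455698}{15} \approx 97047.0$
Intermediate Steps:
$n{\left(L,d \right)} = - 4 d + 3 L$
$Q = -23$ ($Q = \left(-4\right) 2 + 3 \left(-5\right) = -8 - 15 = -23$)
$C{\left(b \right)} = \frac{23}{6} - \frac{1}{b}$ ($C{\left(b \right)} = - \frac{1}{b} - \frac{23}{-6} = - \frac{1}{b} - - \frac{23}{6} = - \frac{1}{b} + \frac{23}{6} = \frac{23}{6} - \frac{1}{b}$)
$\left(C{\left(-20 \right)} + \left(-15\right)^{2}\right) 424 = \left(\left(\frac{23}{6} - \frac{1}{-20}\right) + \left(-15\right)^{2}\right) 424 = \left(\left(\frac{23}{6} - - \frac{1}{20}\right) + 225\right) 424 = \left(\left(\frac{23}{6} + \frac{1}{20}\right) + 225\right) 424 = \left(\frac{233}{60} + 225\right) 424 = \frac{13733}{60} \cdot 424 = \frac{1455698}{15}$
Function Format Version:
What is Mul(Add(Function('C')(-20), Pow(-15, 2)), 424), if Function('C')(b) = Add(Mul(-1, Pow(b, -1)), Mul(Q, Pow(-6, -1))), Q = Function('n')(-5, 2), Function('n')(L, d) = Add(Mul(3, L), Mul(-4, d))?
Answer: Rational(1455698, 15) ≈ 97047.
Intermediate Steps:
Function('n')(L, d) = Add(Mul(-4, d), Mul(3, L))
Q = -23 (Q = Add(Mul(-4, 2), Mul(3, -5)) = Add(-8, -15) = -23)
Function('C')(b) = Add(Rational(23, 6), Mul(-1, Pow(b, -1))) (Function('C')(b) = Add(Mul(-1, Pow(b, -1)), Mul(-23, Pow(-6, -1))) = Add(Mul(-1, Pow(b, -1)), Mul(-23, Rational(-1, 6))) = Add(Mul(-1, Pow(b, -1)), Rational(23, 6)) = Add(Rational(23, 6), Mul(-1, Pow(b, -1))))
Mul(Add(Function('C')(-20), Pow(-15, 2)), 424) = Mul(Add(Add(Rational(23, 6), Mul(-1, Pow(-20, -1))), Pow(-15, 2)), 424) = Mul(Add(Add(Rational(23, 6), Mul(-1, Rational(-1, 20))), 225), 424) = Mul(Add(Add(Rational(23, 6), Rational(1, 20)), 225), 424) = Mul(Add(Rational(233, 60), 225), 424) = Mul(Rational(13733, 60), 424) = Rational(1455698, 15)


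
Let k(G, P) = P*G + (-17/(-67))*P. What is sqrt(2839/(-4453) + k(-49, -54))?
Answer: sqrt(234252877038329)/298351 ≈ 51.300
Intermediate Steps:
k(G, P) = 17*P/67 + G*P (k(G, P) = G*P + (-17*(-1/67))*P = G*P + 17*P/67 = 17*P/67 + G*P)
sqrt(2839/(-4453) + k(-49, -54)) = sqrt(2839/(-4453) + (1/67)*(-54)*(17 + 67*(-49))) = sqrt(2839*(-1/4453) + (1/67)*(-54)*(17 - 3283)) = sqrt(-2839/4453 + (1/67)*(-54)*(-3266)) = sqrt(-2839/4453 + 176364/67) = sqrt(785158679/298351) = sqrt(234252877038329)/298351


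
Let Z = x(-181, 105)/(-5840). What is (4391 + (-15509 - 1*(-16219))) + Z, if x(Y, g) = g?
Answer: 5957947/1168 ≈ 5101.0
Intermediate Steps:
Z = -21/1168 (Z = 105/(-5840) = 105*(-1/5840) = -21/1168 ≈ -0.017979)
(4391 + (-15509 - 1*(-16219))) + Z = (4391 + (-15509 - 1*(-16219))) - 21/1168 = (4391 + (-15509 + 16219)) - 21/1168 = (4391 + 710) - 21/1168 = 5101 - 21/1168 = 5957947/1168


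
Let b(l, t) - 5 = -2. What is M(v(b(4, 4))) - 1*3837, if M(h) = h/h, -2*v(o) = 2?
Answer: -3836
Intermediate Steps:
b(l, t) = 3 (b(l, t) = 5 - 2 = 3)
v(o) = -1 (v(o) = -1/2*2 = -1)
M(h) = 1
M(v(b(4, 4))) - 1*3837 = 1 - 1*3837 = 1 - 3837 = -3836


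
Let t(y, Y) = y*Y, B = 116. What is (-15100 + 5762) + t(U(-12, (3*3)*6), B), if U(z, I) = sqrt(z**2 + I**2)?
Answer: -9338 + 696*sqrt(85) ≈ -2921.2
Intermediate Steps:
U(z, I) = sqrt(I**2 + z**2)
t(y, Y) = Y*y
(-15100 + 5762) + t(U(-12, (3*3)*6), B) = (-15100 + 5762) + 116*sqrt(((3*3)*6)**2 + (-12)**2) = -9338 + 116*sqrt((9*6)**2 + 144) = -9338 + 116*sqrt(54**2 + 144) = -9338 + 116*sqrt(2916 + 144) = -9338 + 116*sqrt(3060) = -9338 + 116*(6*sqrt(85)) = -9338 + 696*sqrt(85)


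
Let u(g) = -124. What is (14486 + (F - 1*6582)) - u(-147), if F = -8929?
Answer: -901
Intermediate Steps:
(14486 + (F - 1*6582)) - u(-147) = (14486 + (-8929 - 1*6582)) - 1*(-124) = (14486 + (-8929 - 6582)) + 124 = (14486 - 15511) + 124 = -1025 + 124 = -901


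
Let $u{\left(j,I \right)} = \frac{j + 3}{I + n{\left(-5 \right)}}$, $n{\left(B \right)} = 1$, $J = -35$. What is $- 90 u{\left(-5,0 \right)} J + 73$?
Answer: $-6227$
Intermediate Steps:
$u{\left(j,I \right)} = \frac{3 + j}{1 + I}$ ($u{\left(j,I \right)} = \frac{j + 3}{I + 1} = \frac{3 + j}{1 + I}$)
$- 90 u{\left(-5,0 \right)} J + 73 = - 90 \frac{3 - 5}{1 + 0} \left(-35\right) + 73 = - 90 \cdot 1^{-1} \left(-2\right) \left(-35\right) + 73 = - 90 \cdot 1 \left(-2\right) \left(-35\right) + 73 = - 90 \left(\left(-2\right) \left(-35\right)\right) + 73 = \left(-90\right) 70 + 73 = -6300 + 73 = -6227$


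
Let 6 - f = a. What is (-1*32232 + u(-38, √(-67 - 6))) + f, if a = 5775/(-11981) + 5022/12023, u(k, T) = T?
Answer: -4642067500995/144047563 + I*√73 ≈ -32226.0 + 8.544*I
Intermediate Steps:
a = -9264243/144047563 (a = 5775*(-1/11981) + 5022*(1/12023) = -5775/11981 + 5022/12023 = -9264243/144047563 ≈ -0.064314)
f = 873549621/144047563 (f = 6 - 1*(-9264243/144047563) = 6 + 9264243/144047563 = 873549621/144047563 ≈ 6.0643)
(-1*32232 + u(-38, √(-67 - 6))) + f = (-1*32232 + √(-67 - 6)) + 873549621/144047563 = (-32232 + √(-73)) + 873549621/144047563 = (-32232 + I*√73) + 873549621/144047563 = -4642067500995/144047563 + I*√73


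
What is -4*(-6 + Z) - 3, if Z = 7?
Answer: -7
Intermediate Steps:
-4*(-6 + Z) - 3 = -4*(-6 + 7) - 3 = -4*1 - 3 = -4 - 3 = -7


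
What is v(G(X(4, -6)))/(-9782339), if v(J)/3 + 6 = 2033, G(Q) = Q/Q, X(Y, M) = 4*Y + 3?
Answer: -6081/9782339 ≈ -0.00062163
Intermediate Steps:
X(Y, M) = 3 + 4*Y
G(Q) = 1
v(J) = 6081 (v(J) = -18 + 3*2033 = -18 + 6099 = 6081)
v(G(X(4, -6)))/(-9782339) = 6081/(-9782339) = 6081*(-1/9782339) = -6081/9782339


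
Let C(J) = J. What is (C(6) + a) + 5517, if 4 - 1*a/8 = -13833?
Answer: 116219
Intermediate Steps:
a = 110696 (a = 32 - 8*(-13833) = 32 + 110664 = 110696)
(C(6) + a) + 5517 = (6 + 110696) + 5517 = 110702 + 5517 = 116219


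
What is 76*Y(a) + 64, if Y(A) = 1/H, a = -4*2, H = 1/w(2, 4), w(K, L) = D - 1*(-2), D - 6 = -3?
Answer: 444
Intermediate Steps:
D = 3 (D = 6 - 3 = 3)
w(K, L) = 5 (w(K, L) = 3 - 1*(-2) = 3 + 2 = 5)
H = ⅕ (H = 1/5 = ⅕ ≈ 0.20000)
a = -8
Y(A) = 5 (Y(A) = 1/(⅕) = 5)
76*Y(a) + 64 = 76*5 + 64 = 380 + 64 = 444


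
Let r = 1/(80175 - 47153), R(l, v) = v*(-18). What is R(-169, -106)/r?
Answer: 63005976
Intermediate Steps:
R(l, v) = -18*v
r = 1/33022 ≈ 3.0283e-5
R(-169, -106)/r = (-18*(-106))/(1/33022) = 1908*33022 = 63005976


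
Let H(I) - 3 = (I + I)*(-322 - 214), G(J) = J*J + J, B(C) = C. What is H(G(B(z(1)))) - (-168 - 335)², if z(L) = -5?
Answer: -274446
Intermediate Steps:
G(J) = J + J² (G(J) = J² + J = J + J²)
H(I) = 3 - 1072*I (H(I) = 3 + (I + I)*(-322 - 214) = 3 + (2*I)*(-536) = 3 - 1072*I)
H(G(B(z(1)))) - (-168 - 335)² = (3 - (-5360)*(1 - 5)) - (-168 - 335)² = (3 - (-5360)*(-4)) - 1*(-503)² = (3 - 1072*20) - 1*253009 = (3 - 21440) - 253009 = -21437 - 253009 = -274446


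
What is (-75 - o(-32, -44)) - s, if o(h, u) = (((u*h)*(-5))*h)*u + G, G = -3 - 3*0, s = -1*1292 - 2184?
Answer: 9915724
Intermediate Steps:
s = -3476 (s = -1292 - 2184 = -3476)
G = -3 (G = -3 + 0 = -3)
o(h, u) = -3 - 5*h**2*u**2 (o(h, u) = (((u*h)*(-5))*h)*u - 3 = (((h*u)*(-5))*h)*u - 3 = ((-5*h*u)*h)*u - 3 = (-5*u*h**2)*u - 3 = -5*h**2*u**2 - 3 = -3 - 5*h**2*u**2)
(-75 - o(-32, -44)) - s = (-75 - (-3 - 5*(-32)**2*(-44)**2)) - 1*(-3476) = (-75 - (-3 - 5*1024*1936)) + 3476 = (-75 - (-3 - 9912320)) + 3476 = (-75 - 1*(-9912323)) + 3476 = (-75 + 9912323) + 3476 = 9912248 + 3476 = 9915724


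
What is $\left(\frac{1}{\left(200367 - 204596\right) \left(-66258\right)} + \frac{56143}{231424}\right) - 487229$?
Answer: $- \frac{15797462070298612861}{32423090448384} \approx -4.8723 \cdot 10^{5}$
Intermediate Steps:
$\left(\frac{1}{\left(200367 - 204596\right) \left(-66258\right)} + \frac{56143}{231424}\right) - 487229 = \left(\frac{1}{-4229} \left(- \frac{1}{66258}\right) + 56143 \cdot \frac{1}{231424}\right) - 487229 = \left(\left(- \frac{1}{4229}\right) \left(- \frac{1}{66258}\right) + \frac{56143}{231424}\right) - 487229 = \left(\frac{1}{280205082} + \frac{56143}{231424}\right) - 487229 = \frac{7865777075075}{32423090448384} - 487229 = - \frac{15797462070298612861}{32423090448384}$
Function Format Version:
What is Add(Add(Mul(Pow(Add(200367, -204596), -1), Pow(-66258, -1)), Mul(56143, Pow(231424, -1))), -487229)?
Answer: Rational(-15797462070298612861, 32423090448384) ≈ -4.8723e+5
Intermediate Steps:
Add(Add(Mul(Pow(Add(200367, -204596), -1), Pow(-66258, -1)), Mul(56143, Pow(231424, -1))), -487229) = Add(Add(Mul(Pow(-4229, -1), Rational(-1, 66258)), Mul(56143, Rational(1, 231424))), -487229) = Add(Add(Mul(Rational(-1, 4229), Rational(-1, 66258)), Rational(56143, 231424)), -487229) = Add(Add(Rational(1, 280205082), Rational(56143, 231424)), -487229) = Add(Rational(7865777075075, 32423090448384), -487229) = Rational(-15797462070298612861, 32423090448384)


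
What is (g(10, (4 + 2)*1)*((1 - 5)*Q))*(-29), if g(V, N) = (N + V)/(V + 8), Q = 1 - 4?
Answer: -928/3 ≈ -309.33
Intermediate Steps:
Q = -3
g(V, N) = (N + V)/(8 + V)
(g(10, (4 + 2)*1)*((1 - 5)*Q))*(-29) = ((((4 + 2)*1 + 10)/(8 + 10))*((1 - 5)*(-3)))*(-29) = (((6*1 + 10)/18)*(-4*(-3)))*(-29) = (((6 + 10)/18)*12)*(-29) = (((1/18)*16)*12)*(-29) = ((8/9)*12)*(-29) = (32/3)*(-29) = -928/3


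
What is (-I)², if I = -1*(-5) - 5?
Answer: 0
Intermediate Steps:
I = 0 (I = 5 - 5 = 0)
(-I)² = (-1*0)² = 0² = 0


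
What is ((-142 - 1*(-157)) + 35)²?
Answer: 2500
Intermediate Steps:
((-142 - 1*(-157)) + 35)² = ((-142 + 157) + 35)² = (15 + 35)² = 50² = 2500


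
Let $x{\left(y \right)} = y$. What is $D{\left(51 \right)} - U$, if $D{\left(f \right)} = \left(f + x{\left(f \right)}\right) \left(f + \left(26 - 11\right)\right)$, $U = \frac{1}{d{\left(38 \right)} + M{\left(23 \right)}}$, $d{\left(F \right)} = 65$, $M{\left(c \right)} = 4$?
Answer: $\frac{464507}{69} \approx 6732.0$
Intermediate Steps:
$U = \frac{1}{69}$ ($U = \frac{1}{65 + 4} = \frac{1}{69} \approx 0.014493$)
$D{\left(f \right)} = 2 f \left(15 + f\right)$ ($D{\left(f \right)} = \left(f + f\right) \left(f + \left(26 - 11\right)\right) = 2 f \left(f + \left(26 - 11\right)\right) = 2 f \left(f + 15\right) = 2 f \left(15 + f\right)$)
$D{\left(51 \right)} - U = 2 \cdot 51 \left(15 + 51\right) - \frac{1}{69} = 2 \cdot 51 \cdot 66 - \frac{1}{69} = 6732 - \frac{1}{69} = \frac{464507}{69}$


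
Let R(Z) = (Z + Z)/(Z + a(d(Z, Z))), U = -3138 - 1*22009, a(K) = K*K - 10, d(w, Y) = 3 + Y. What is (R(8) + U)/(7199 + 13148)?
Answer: -2992477/2421293 ≈ -1.2359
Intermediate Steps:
a(K) = -10 + K**2 (a(K) = K**2 - 10 = -10 + K**2)
U = -25147 (U = -3138 - 22009 = -25147)
R(Z) = 2*Z/(-10 + Z + (3 + Z)**2) (R(Z) = (Z + Z)/(Z + (-10 + (3 + Z)**2)) = (2*Z)/(-10 + Z + (3 + Z)**2) = 2*Z/(-10 + Z + (3 + Z)**2))
(R(8) + U)/(7199 + 13148) = (2*8/(-10 + 8 + (3 + 8)**2) - 25147)/(7199 + 13148) = (2*8/(-10 + 8 + 11**2) - 25147)/20347 = (2*8/(-10 + 8 + 121) - 25147)*(1/20347) = (2*8/119 - 25147)*(1/20347) = (2*8*(1/119) - 25147)*(1/20347) = (16/119 - 25147)*(1/20347) = -2992477/119*1/20347 = -2992477/2421293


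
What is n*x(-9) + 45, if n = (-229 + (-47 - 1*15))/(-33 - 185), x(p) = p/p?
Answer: 10101/218 ≈ 46.335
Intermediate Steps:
x(p) = 1
n = 291/218 (n = (-229 + (-47 - 15))/(-218) = (-229 - 62)*(-1/218) = -291*(-1/218) = 291/218 ≈ 1.3349)
n*x(-9) + 45 = (291/218)*1 + 45 = 291/218 + 45 = 10101/218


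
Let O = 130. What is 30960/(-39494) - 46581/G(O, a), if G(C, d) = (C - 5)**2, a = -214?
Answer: -1161710007/308546875 ≈ -3.7651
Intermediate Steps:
G(C, d) = (-5 + C)**2
30960/(-39494) - 46581/G(O, a) = 30960/(-39494) - 46581/(-5 + 130)**2 = 30960*(-1/39494) - 46581/(125**2) = -15480/19747 - 46581/15625 = -1161710007/308546875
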